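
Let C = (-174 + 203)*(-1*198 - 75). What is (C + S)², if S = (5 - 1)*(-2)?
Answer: 62805625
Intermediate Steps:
C = -7917 (C = 29*(-198 - 75) = 29*(-273) = -7917)
S = -8 (S = 4*(-2) = -8)
(C + S)² = (-7917 - 8)² = (-7925)² = 62805625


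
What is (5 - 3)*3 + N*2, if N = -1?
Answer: 4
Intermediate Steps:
(5 - 3)*3 + N*2 = (5 - 3)*3 - 1*2 = 2*3 - 2 = 6 - 2 = 4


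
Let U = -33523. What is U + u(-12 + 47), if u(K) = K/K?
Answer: -33522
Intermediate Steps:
u(K) = 1
U + u(-12 + 47) = -33523 + 1 = -33522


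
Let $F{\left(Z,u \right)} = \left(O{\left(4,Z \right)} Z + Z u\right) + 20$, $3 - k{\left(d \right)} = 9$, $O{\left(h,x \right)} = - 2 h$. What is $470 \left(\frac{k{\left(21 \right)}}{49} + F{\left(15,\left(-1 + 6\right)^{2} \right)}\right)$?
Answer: $\frac{6330430}{49} \approx 1.2919 \cdot 10^{5}$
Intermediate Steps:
$k{\left(d \right)} = -6$ ($k{\left(d \right)} = 3 - 9 = -6$)
$F{\left(Z,u \right)} = 20 - 8 Z + Z u$ ($F{\left(Z,u \right)} = \left(\left(-2\right) 4 Z + Z u\right) + 20 = \left(- 8 Z + Z u\right) + 20 = 20 - 8 Z + Z u$)
$470 \left(\frac{k{\left(21 \right)}}{49} + F{\left(15,\left(-1 + 6\right)^{2} \right)}\right) = 470 \left(- \frac{6}{49} + \left(20 - 120 + 15 \left(-1 + 6\right)^{2}\right)\right) = 470 \left(\left(-6\right) \frac{1}{49} + \left(20 - 120 + 15 \cdot 5^{2}\right)\right) = 470 \left(- \frac{6}{49} + \left(20 - 120 + 15 \cdot 25\right)\right) = 470 \left(- \frac{6}{49} + \left(20 - 120 + 375\right)\right) = 470 \left(- \frac{6}{49} + 275\right) = 470 \cdot \frac{13469}{49} = \frac{6330430}{49}$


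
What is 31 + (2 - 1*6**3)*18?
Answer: -3821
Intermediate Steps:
31 + (2 - 1*6**3)*18 = 31 + (2 - 1*216)*18 = 31 + (2 - 216)*18 = 31 - 214*18 = 31 - 3852 = -3821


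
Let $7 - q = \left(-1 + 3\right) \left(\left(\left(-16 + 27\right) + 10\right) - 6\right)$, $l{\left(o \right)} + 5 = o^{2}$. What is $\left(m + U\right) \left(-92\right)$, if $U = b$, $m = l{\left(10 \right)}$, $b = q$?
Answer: $-6624$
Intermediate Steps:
$l{\left(o \right)} = -5 + o^{2}$
$q = -23$ ($q = 7 - \left(-1 + 3\right) \left(\left(\left(-16 + 27\right) + 10\right) - 6\right) = 7 - 2 \left(\left(11 + 10\right) - 6\right) = 7 - 2 \left(21 - 6\right) = 7 - 2 \cdot 15 = 7 - 30 = -23$)
$b = -23$
$m = 95$ ($m = -5 + 10^{2} = -5 + 100 = 95$)
$U = -23$
$\left(m + U\right) \left(-92\right) = \left(95 - 23\right) \left(-92\right) = 72 \left(-92\right) = -6624$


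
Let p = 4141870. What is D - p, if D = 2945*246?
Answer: -3417400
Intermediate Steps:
D = 724470
D - p = 724470 - 1*4141870 = 724470 - 4141870 = -3417400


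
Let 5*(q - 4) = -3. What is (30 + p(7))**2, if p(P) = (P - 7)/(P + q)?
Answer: 900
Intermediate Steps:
q = 17/5 (q = 4 + (1/5)*(-3) = 4 - 3/5 = 17/5 ≈ 3.4000)
p(P) = (-7 + P)/(17/5 + P) (p(P) = (P - 7)/(P + 17/5) = (-7 + P)/(17/5 + P))
(30 + p(7))**2 = (30 + 5*(-7 + 7)/(17 + 5*7))**2 = (30 + 5*0/(17 + 35))**2 = (30 + 5*0/52)**2 = (30 + 5*(1/52)*0)**2 = (30 + 0)**2 = 30**2 = 900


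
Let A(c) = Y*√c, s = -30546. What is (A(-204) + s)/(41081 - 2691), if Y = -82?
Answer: -15273/19195 - 82*I*√51/19195 ≈ -0.79568 - 0.030508*I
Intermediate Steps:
A(c) = -82*√c
(A(-204) + s)/(41081 - 2691) = (-164*I*√51 - 30546)/(41081 - 2691) = (-164*I*√51 - 30546)/38390 = (-164*I*√51 - 30546)*(1/38390) = (-30546 - 164*I*√51)*(1/38390) = -15273/19195 - 82*I*√51/19195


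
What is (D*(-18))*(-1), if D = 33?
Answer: 594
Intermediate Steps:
(D*(-18))*(-1) = (33*(-18))*(-1) = -594*(-1) = 594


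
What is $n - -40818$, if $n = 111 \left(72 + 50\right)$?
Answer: $54360$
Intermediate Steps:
$n = 13542$ ($n = 111 \cdot 122 = 13542$)
$n - -40818 = 13542 - -40818 = 13542 + 40818 = 54360$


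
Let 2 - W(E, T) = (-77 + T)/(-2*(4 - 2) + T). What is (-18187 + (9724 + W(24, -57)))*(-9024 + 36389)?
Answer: -14127318075/61 ≈ -2.3160e+8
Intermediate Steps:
W(E, T) = 2 - (-77 + T)/(-4 + T) (W(E, T) = 2 - (-77 + T)/(-2*(4 - 2) + T) = 2 - (-77 + T)/(-2*2 + T) = 2 - (-77 + T)/(-4 + T))
(-18187 + (9724 + W(24, -57)))*(-9024 + 36389) = (-18187 + (9724 + (69 - 57)/(-4 - 57)))*(-9024 + 36389) = (-18187 + (9724 + 12/(-61)))*27365 = (-18187 + (9724 - 1/61*12))*27365 = (-18187 + (9724 - 12/61))*27365 = (-18187 + 593152/61)*27365 = -516255/61*27365 = -14127318075/61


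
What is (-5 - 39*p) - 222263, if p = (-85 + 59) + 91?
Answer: -224803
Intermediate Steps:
p = 65 (p = -26 + 91 = 65)
(-5 - 39*p) - 222263 = (-5 - 39*65) - 222263 = (-5 - 2535) - 222263 = -2540 - 222263 = -224803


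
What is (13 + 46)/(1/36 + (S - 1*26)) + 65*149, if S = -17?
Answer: 14980571/1547 ≈ 9683.6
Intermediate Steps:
(13 + 46)/(1/36 + (S - 1*26)) + 65*149 = (13 + 46)/(1/36 + (-17 - 1*26)) + 65*149 = 59/(1/36 + (-17 - 26)) + 9685 = 59/(1/36 - 43) + 9685 = 59/(-1547/36) + 9685 = 59*(-36/1547) + 9685 = -2124/1547 + 9685 = 14980571/1547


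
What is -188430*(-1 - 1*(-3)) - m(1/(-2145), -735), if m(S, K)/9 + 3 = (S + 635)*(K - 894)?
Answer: 6387020043/715 ≈ 8.9329e+6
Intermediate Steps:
m(S, K) = -27 + 9*(-894 + K)*(635 + S) (m(S, K) = -27 + 9*((S + 635)*(K - 894)) = -27 + 9*((635 + S)*(-894 + K)) = -27 + 9*((-894 + K)*(635 + S)) = -27 + 9*(-894 + K)*(635 + S))
-188430*(-1 - 1*(-3)) - m(1/(-2145), -735) = -188430*(-1 - 1*(-3)) - (-5109237 - 8046/(-2145) + 5715*(-735) + 9*(-735)/(-2145)) = -188430*(-1 + 3) - (-5109237 - 8046*(-1/2145) - 4200525 + 9*(-735)*(-1/2145)) = -188430*2 - (-5109237 + 2682/715 - 4200525 + 441/143) = -376860 - 1*(-6656474943/715) = -376860 + 6656474943/715 = 6387020043/715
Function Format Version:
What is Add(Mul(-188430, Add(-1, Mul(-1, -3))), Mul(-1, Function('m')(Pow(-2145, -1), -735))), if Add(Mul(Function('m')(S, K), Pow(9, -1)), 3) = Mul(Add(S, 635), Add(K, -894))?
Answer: Rational(6387020043, 715) ≈ 8.9329e+6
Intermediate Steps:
Function('m')(S, K) = Add(-27, Mul(9, Add(-894, K), Add(635, S))) (Function('m')(S, K) = Add(-27, Mul(9, Mul(Add(S, 635), Add(K, -894)))) = Add(-27, Mul(9, Mul(Add(635, S), Add(-894, K)))) = Add(-27, Mul(9, Mul(Add(-894, K), Add(635, S)))) = Add(-27, Mul(9, Add(-894, K), Add(635, S))))
Add(Mul(-188430, Add(-1, Mul(-1, -3))), Mul(-1, Function('m')(Pow(-2145, -1), -735))) = Add(Mul(-188430, Add(-1, Mul(-1, -3))), Mul(-1, Add(-5109237, Mul(-8046, Pow(-2145, -1)), Mul(5715, -735), Mul(9, -735, Pow(-2145, -1))))) = Add(Mul(-188430, Add(-1, 3)), Mul(-1, Add(-5109237, Mul(-8046, Rational(-1, 2145)), -4200525, Mul(9, -735, Rational(-1, 2145))))) = Add(Mul(-188430, 2), Mul(-1, Add(-5109237, Rational(2682, 715), -4200525, Rational(441, 143)))) = Add(-376860, Mul(-1, Rational(-6656474943, 715))) = Add(-376860, Rational(6656474943, 715)) = Rational(6387020043, 715)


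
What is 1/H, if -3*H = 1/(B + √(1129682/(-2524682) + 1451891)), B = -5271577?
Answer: 15814731 - 3*√2751004238956990/43529 ≈ 1.5811e+7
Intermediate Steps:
H = -1/(3*(-5271577 + √2751004238956990/43529)) (H = -1/(3*(-5271577 + √(1129682/(-2524682) + 1451891))) = -1/(3*(-5271577 + √(1129682*(-1/2524682) + 1451891))) = -1/(3*(-5271577 + √(-564841/1262341 + 1451891))) = -1/(3*(-5271577 + √(1832780971990/1262341))) = -1/(3*(-5271577 + √2751004238956990/43529)) ≈ 6.3247e-8)
1/H = 1/(29*√3002/(3*(-2*√916390485995 + 152875733*√3002))) = 3*√3002*(-2*√916390485995 + 152875733*√3002)/87058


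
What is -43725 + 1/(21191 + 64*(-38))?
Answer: -820237274/18759 ≈ -43725.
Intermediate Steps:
-43725 + 1/(21191 + 64*(-38)) = -43725 + 1/(21191 - 2432) = -43725 + 1/18759 = -820237274/18759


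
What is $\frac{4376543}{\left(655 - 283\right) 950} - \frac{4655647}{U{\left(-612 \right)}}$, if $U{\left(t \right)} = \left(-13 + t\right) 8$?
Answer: $\frac{1041992728}{1104375} \approx 943.51$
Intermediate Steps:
$U{\left(t \right)} = -104 + 8 t$
$\frac{4376543}{\left(655 - 283\right) 950} - \frac{4655647}{U{\left(-612 \right)}} = \frac{4376543}{\left(655 - 283\right) 950} - \frac{4655647}{-104 + 8 \left(-612\right)} = \frac{4376543}{372 \cdot 950} - \frac{4655647}{-104 - 4896} = \frac{4376543}{353400} - \frac{4655647}{-5000} = 4376543 \cdot \frac{1}{353400} - - \frac{4655647}{5000} = \frac{4376543}{353400} + \frac{4655647}{5000} = \frac{1041992728}{1104375}$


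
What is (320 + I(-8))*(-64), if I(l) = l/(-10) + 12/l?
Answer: -102176/5 ≈ -20435.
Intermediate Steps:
I(l) = 12/l - l/10 (I(l) = l*(-⅒) + 12/l = -l/10 + 12/l = 12/l - l/10)
(320 + I(-8))*(-64) = (320 + (12/(-8) - ⅒*(-8)))*(-64) = (320 + (12*(-⅛) + ⅘))*(-64) = (320 + (-3/2 + ⅘))*(-64) = (320 - 7/10)*(-64) = (3193/10)*(-64) = -102176/5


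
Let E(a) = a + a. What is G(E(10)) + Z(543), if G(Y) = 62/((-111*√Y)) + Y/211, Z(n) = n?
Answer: 114593/211 - 31*√5/555 ≈ 542.97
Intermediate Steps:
E(a) = 2*a
G(Y) = -62/(111*√Y) + Y/211 (G(Y) = 62*(-1/(111*√Y)) + Y*(1/211) = -62/(111*√Y) + Y/211)
G(E(10)) + Z(543) = (-62*√5/10/111 + (2*10)/211) + 543 = (-31*√5/555 + (1/211)*20) + 543 = (-31*√5/555 + 20/211) + 543 = (20/211 - 31*√5/555) + 543 = 114593/211 - 31*√5/555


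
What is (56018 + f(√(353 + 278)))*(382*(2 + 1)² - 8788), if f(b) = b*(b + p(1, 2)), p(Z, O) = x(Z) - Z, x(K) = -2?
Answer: -303072150 + 16050*√631 ≈ -3.0267e+8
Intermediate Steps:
p(Z, O) = -2 - Z
f(b) = b*(-3 + b) (f(b) = b*(b + (-2 - 1*1)) = b*(b + (-2 - 1)) = b*(b - 3) = b*(-3 + b))
(56018 + f(√(353 + 278)))*(382*(2 + 1)² - 8788) = (56018 + √(353 + 278)*(-3 + √(353 + 278)))*(382*(2 + 1)² - 8788) = (56018 + √631*(-3 + √631))*(382*3² - 8788) = (56018 + √631*(-3 + √631))*(382*9 - 8788) = (56018 + √631*(-3 + √631))*(3438 - 8788) = (56018 + √631*(-3 + √631))*(-5350) = -299696300 - 5350*√631*(-3 + √631)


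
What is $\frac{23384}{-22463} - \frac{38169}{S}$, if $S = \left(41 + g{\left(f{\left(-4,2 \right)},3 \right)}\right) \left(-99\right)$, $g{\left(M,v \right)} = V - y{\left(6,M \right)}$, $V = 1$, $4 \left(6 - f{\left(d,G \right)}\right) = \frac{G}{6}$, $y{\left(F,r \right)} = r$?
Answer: $\frac{1031809004}{106991269} \approx 9.6439$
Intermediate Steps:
$f{\left(d,G \right)} = 6 - \frac{G}{24}$ ($f{\left(d,G \right)} = 6 - \frac{G \frac{1}{6}}{4} = 6 - \frac{\frac{1}{6} G}{4} = 6 - \frac{G}{24}$)
$g{\left(M,v \right)} = 1 - M$
$S = - \frac{14289}{4}$ ($S = \left(41 + \left(1 - \left(6 - \frac{1}{12}\right)\right)\right) \left(-99\right) = \left(41 + \left(1 - \frac{71}{12}\right)\right) \left(-99\right) = \left(41 - \frac{59}{12}\right) \left(-99\right) = \frac{433}{12} \left(-99\right) = - \frac{14289}{4} \approx -3572.3$)
$\frac{23384}{-22463} - \frac{38169}{S} = \frac{23384}{-22463} - \frac{38169}{- \frac{14289}{4}} = 23384 \left(- \frac{1}{22463}\right) - - \frac{50892}{4763} = - \frac{23384}{22463} + \frac{50892}{4763} = \frac{1031809004}{106991269}$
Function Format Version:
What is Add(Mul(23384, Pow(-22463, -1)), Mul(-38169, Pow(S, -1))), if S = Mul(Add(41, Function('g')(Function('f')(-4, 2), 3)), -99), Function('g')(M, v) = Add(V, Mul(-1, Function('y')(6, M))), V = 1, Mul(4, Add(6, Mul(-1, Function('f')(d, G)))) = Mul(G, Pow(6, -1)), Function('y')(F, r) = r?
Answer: Rational(1031809004, 106991269) ≈ 9.6439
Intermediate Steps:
Function('f')(d, G) = Add(6, Mul(Rational(-1, 24), G)) (Function('f')(d, G) = Add(6, Mul(Rational(-1, 4), Mul(G, Pow(6, -1)))) = Add(6, Mul(Rational(-1, 4), Mul(G, Rational(1, 6)))) = Add(6, Mul(Rational(-1, 4), Mul(Rational(1, 6), G))) = Add(6, Mul(Rational(-1, 24), G)))
Function('g')(M, v) = Add(1, Mul(-1, M))
S = Rational(-14289, 4) (S = Mul(Add(41, Add(1, Mul(-1, Add(6, Mul(Rational(-1, 24), 2))))), -99) = Mul(Add(41, Add(1, Mul(-1, Add(6, Rational(-1, 12))))), -99) = Mul(Add(41, Add(1, Mul(-1, Rational(71, 12)))), -99) = Mul(Add(41, Add(1, Rational(-71, 12))), -99) = Mul(Add(41, Rational(-59, 12)), -99) = Mul(Rational(433, 12), -99) = Rational(-14289, 4) ≈ -3572.3)
Add(Mul(23384, Pow(-22463, -1)), Mul(-38169, Pow(S, -1))) = Add(Mul(23384, Pow(-22463, -1)), Mul(-38169, Pow(Rational(-14289, 4), -1))) = Add(Mul(23384, Rational(-1, 22463)), Mul(-38169, Rational(-4, 14289))) = Add(Rational(-23384, 22463), Rational(50892, 4763)) = Rational(1031809004, 106991269)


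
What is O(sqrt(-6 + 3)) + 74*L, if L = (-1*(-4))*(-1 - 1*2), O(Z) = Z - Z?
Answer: -888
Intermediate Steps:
O(Z) = 0
L = -12 (L = 4*(-1 - 2) = 4*(-3) = -12)
O(sqrt(-6 + 3)) + 74*L = 0 + 74*(-12) = 0 - 888 = -888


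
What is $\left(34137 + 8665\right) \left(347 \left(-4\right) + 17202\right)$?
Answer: $676870828$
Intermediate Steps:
$\left(34137 + 8665\right) \left(347 \left(-4\right) + 17202\right) = 42802 \left(-1388 + 17202\right) = 42802 \cdot 15814 = 676870828$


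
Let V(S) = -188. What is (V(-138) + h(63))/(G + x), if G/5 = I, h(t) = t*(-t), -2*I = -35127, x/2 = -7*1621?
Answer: -8314/130247 ≈ -0.063833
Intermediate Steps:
x = -22694 (x = 2*(-7*1621) = 2*(-11347) = -22694)
I = 35127/2 (I = -1/2*(-35127) = 35127/2 ≈ 17564.)
h(t) = -t**2
G = 175635/2 (G = 5*(35127/2) = 175635/2 ≈ 87818.)
(V(-138) + h(63))/(G + x) = (-188 - 1*63**2)/(175635/2 - 22694) = (-188 - 1*3969)/(130247/2) = (-188 - 3969)*(2/130247) = -4157*2/130247 = -8314/130247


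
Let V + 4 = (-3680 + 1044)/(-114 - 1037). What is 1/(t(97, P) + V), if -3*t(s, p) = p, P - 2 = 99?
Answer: -3453/122155 ≈ -0.028267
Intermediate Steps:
P = 101 (P = 2 + 99 = 101)
t(s, p) = -p/3
V = -1968/1151 (V = -4 + (-3680 + 1044)/(-114 - 1037) = -4 - 2636/(-1151) = -4 - 2636*(-1/1151) = -4 + 2636/1151 = -1968/1151 ≈ -1.7098)
1/(t(97, P) + V) = 1/(-⅓*101 - 1968/1151) = 1/(-101/3 - 1968/1151) = 1/(-122155/3453) = -3453/122155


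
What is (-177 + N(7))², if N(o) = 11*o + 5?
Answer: 9025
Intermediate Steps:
N(o) = 5 + 11*o
(-177 + N(7))² = (-177 + (5 + 11*7))² = (-177 + (5 + 77))² = (-177 + 82)² = (-95)² = 9025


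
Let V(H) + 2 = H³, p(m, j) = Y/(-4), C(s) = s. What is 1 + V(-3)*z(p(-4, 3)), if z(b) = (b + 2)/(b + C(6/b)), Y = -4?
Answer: -80/7 ≈ -11.429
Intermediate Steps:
p(m, j) = 1 (p(m, j) = -4/(-4) = -4*(-¼) = 1)
z(b) = (2 + b)/(b + 6/b) (z(b) = (b + 2)/(b + 6/b) = (2 + b)/(b + 6/b))
V(H) = -2 + H³
1 + V(-3)*z(p(-4, 3)) = 1 + (-2 + (-3)³)*(1*(2 + 1)/(6 + 1²)) = 1 + (-2 - 27)*(1*3/(6 + 1)) = 1 - 29*3/7 = 1 - 87/7 = -80/7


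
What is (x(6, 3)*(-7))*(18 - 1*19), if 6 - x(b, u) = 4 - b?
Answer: 56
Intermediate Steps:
x(b, u) = 2 + b (x(b, u) = 6 - (4 - b) = 6 + (-4 + b) = 2 + b)
(x(6, 3)*(-7))*(18 - 1*19) = ((2 + 6)*(-7))*(18 - 1*19) = (8*(-7))*(18 - 19) = -56*(-1) = 56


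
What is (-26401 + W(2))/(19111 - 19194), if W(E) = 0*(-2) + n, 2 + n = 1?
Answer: 26402/83 ≈ 318.10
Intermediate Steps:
n = -1 (n = -2 + 1 = -1)
W(E) = -1 (W(E) = 0*(-2) - 1 = 0 - 1 = -1)
(-26401 + W(2))/(19111 - 19194) = (-26401 - 1)/(19111 - 19194) = -26402/(-83) = -26402*(-1/83) = 26402/83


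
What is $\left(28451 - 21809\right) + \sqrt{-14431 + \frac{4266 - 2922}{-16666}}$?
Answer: $6642 + \frac{i \sqrt{1002078206935}}{8333} \approx 6642.0 + 120.13 i$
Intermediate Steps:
$\left(28451 - 21809\right) + \sqrt{-14431 + \frac{4266 - 2922}{-16666}} = 6642 + \sqrt{-14431 + 1344 \left(- \frac{1}{16666}\right)} = 6642 + \sqrt{-14431 - \frac{672}{8333}} = 6642 + \sqrt{- \frac{120254195}{8333}} = 6642 + \frac{i \sqrt{1002078206935}}{8333}$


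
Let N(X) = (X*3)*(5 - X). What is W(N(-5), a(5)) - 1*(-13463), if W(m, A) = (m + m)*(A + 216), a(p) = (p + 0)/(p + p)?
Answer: -51487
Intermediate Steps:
N(X) = 3*X*(5 - X) (N(X) = (3*X)*(5 - X) = 3*X*(5 - X))
a(p) = 1/2 (a(p) = p/((2*p)) = p*(1/(2*p)) = 1/2)
W(m, A) = 2*m*(216 + A) (W(m, A) = (2*m)*(216 + A) = 2*m*(216 + A))
W(N(-5), a(5)) - 1*(-13463) = 2*(3*(-5)*(5 - 1*(-5)))*(216 + 1/2) - 1*(-13463) = 2*(3*(-5)*(5 + 5))*(433/2) + 13463 = 2*(3*(-5)*10)*(433/2) + 13463 = 2*(-150)*(433/2) + 13463 = -64950 + 13463 = -51487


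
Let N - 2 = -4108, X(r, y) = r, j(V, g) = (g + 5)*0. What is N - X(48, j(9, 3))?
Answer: -4154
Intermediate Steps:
j(V, g) = 0 (j(V, g) = (5 + g)*0 = 0)
N = -4106 (N = 2 - 4108 = -4106)
N - X(48, j(9, 3)) = -4106 - 1*48 = -4106 - 48 = -4154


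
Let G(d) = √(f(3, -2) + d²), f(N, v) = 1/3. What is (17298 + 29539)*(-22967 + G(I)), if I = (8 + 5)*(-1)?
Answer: -1075705379 + 93674*√381/3 ≈ -1.0751e+9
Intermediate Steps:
f(N, v) = ⅓
I = -13 (I = 13*(-1) = -13)
G(d) = √(⅓ + d²)
(17298 + 29539)*(-22967 + G(I)) = (17298 + 29539)*(-22967 + √(3 + 9*(-13)²)/3) = 46837*(-22967 + √(3 + 9*169)/3) = 46837*(-22967 + √(3 + 1521)/3) = 46837*(-22967 + √1524/3) = 46837*(-22967 + (2*√381)/3) = 46837*(-22967 + 2*√381/3) = -1075705379 + 93674*√381/3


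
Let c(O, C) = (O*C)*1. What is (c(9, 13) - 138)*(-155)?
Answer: 3255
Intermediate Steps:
c(O, C) = C*O (c(O, C) = (C*O)*1 = C*O)
(c(9, 13) - 138)*(-155) = (13*9 - 138)*(-155) = (117 - 138)*(-155) = -21*(-155) = 3255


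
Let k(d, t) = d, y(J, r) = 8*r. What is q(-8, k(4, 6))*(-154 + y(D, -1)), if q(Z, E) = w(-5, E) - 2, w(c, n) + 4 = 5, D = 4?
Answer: 162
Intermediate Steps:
w(c, n) = 1 (w(c, n) = -4 + 5 = 1)
q(Z, E) = -1 (q(Z, E) = 1 - 2 = -1)
q(-8, k(4, 6))*(-154 + y(D, -1)) = -(-154 + 8*(-1)) = -(-154 - 8) = -1*(-162) = 162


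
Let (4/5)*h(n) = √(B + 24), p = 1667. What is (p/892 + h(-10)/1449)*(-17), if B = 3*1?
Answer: -28339/892 - 85*√3/1932 ≈ -31.846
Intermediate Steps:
B = 3
h(n) = 15*√3/4 (h(n) = 5*√(3 + 24)/4 = 5*√27/4 = 5*(3*√3)/4 = 15*√3/4)
(p/892 + h(-10)/1449)*(-17) = (1667/892 + (15*√3/4)/1449)*(-17) = (1667*(1/892) + (15*√3/4)*(1/1449))*(-17) = (1667/892 + 5*√3/1932)*(-17) = -28339/892 - 85*√3/1932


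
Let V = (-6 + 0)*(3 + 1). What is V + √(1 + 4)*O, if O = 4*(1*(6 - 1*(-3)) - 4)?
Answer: -24 + 20*√5 ≈ 20.721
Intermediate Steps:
V = -24 (V = -6*4 = -24)
O = 20 (O = 4*(1*(6 + 3) - 4) = 4*(1*9 - 4) = 4*(9 - 4) = 4*5 = 20)
V + √(1 + 4)*O = -24 + √(1 + 4)*20 = -24 + √5*20 = -24 + 20*√5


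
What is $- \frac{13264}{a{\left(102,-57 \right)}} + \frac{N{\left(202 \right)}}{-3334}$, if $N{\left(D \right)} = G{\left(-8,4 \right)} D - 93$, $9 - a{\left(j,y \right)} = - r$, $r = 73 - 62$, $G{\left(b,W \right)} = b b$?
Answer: $- \frac{11119719}{16670} \approx -667.05$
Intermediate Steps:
$G{\left(b,W \right)} = b^{2}$
$r = 11$ ($r = 73 - 62 = 11$)
$a{\left(j,y \right)} = 20$ ($a{\left(j,y \right)} = 9 - \left(-1\right) 11 = 9 - -11 = 9 + 11 = 20$)
$N{\left(D \right)} = -93 + 64 D$ ($N{\left(D \right)} = \left(-8\right)^{2} D - 93 = 64 D - 93 = -93 + 64 D$)
$- \frac{13264}{a{\left(102,-57 \right)}} + \frac{N{\left(202 \right)}}{-3334} = - \frac{13264}{20} + \frac{-93 + 64 \cdot 202}{-3334} = \left(-13264\right) \frac{1}{20} + \left(-93 + 12928\right) \left(- \frac{1}{3334}\right) = - \frac{3316}{5} + 12835 \left(- \frac{1}{3334}\right) = - \frac{3316}{5} - \frac{12835}{3334} = - \frac{11119719}{16670}$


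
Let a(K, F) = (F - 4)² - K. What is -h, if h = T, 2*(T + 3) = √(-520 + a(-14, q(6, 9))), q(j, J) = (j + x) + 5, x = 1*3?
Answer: 3 - I*√406/2 ≈ 3.0 - 10.075*I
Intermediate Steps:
x = 3
q(j, J) = 8 + j (q(j, J) = (j + 3) + 5 = (3 + j) + 5 = 8 + j)
a(K, F) = (-4 + F)² - K
T = -3 + I*√406/2 (T = -3 + √(-520 + ((-4 + (8 + 6))² - 1*(-14)))/2 = -3 + √(-520 + ((-4 + 14)² + 14))/2 = -3 + √(-520 + (10² + 14))/2 = -3 + √(-520 + (100 + 14))/2 = -3 + √(-520 + 114)/2 = -3 + √(-406)/2 = -3 + (I*√406)/2 = -3 + I*√406/2 ≈ -3.0 + 10.075*I)
h = -3 + I*√406/2 ≈ -3.0 + 10.075*I
-h = -(-3 + I*√406/2) = 3 - I*√406/2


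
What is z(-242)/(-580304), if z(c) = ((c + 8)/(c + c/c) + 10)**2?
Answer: -436921/2106539789 ≈ -0.00020741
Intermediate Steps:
z(c) = (10 + (8 + c)/(1 + c))**2 (z(c) = ((8 + c)/(c + 1) + 10)**2 = ((8 + c)/(1 + c) + 10)**2 = (10 + (8 + c)/(1 + c))**2)
z(-242)/(-580304) = ((18 + 11*(-242))**2/(1 - 242)**2)/(-580304) = ((18 - 2662)**2/(-241)**2)*(-1/580304) = ((1/58081)*(-2644)**2)*(-1/580304) = ((1/58081)*6990736)*(-1/580304) = (6990736/58081)*(-1/580304) = -436921/2106539789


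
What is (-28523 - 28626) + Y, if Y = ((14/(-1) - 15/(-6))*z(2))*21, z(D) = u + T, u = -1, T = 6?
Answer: -116713/2 ≈ -58357.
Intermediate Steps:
z(D) = 5 (z(D) = -1 + 6 = 5)
Y = -2415/2 (Y = ((14/(-1) - 15/(-6))*5)*21 = ((14*(-1) - 15*(-1/6))*5)*21 = ((-14 + 5/2)*5)*21 = -23/2*5*21 = -115/2*21 = -2415/2 ≈ -1207.5)
(-28523 - 28626) + Y = (-28523 - 28626) - 2415/2 = -57149 - 2415/2 = -116713/2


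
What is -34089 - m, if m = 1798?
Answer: -35887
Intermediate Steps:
-34089 - m = -34089 - 1*1798 = -34089 - 1798 = -35887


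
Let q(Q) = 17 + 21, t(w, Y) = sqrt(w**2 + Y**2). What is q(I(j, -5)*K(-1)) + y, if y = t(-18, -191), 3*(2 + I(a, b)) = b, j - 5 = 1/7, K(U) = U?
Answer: 38 + sqrt(36805) ≈ 229.85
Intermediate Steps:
j = 36/7 (j = 5 + 1/7 = 36/7 ≈ 5.1429)
I(a, b) = -2 + b/3
t(w, Y) = sqrt(Y**2 + w**2)
q(Q) = 38
y = sqrt(36805) (y = sqrt((-191)**2 + (-18)**2) = sqrt(36481 + 324) = sqrt(36805) ≈ 191.85)
q(I(j, -5)*K(-1)) + y = 38 + sqrt(36805)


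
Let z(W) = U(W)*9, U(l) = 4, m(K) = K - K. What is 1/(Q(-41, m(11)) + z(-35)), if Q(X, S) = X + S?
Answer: -1/5 ≈ -0.20000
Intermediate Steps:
m(K) = 0
Q(X, S) = S + X
z(W) = 36 (z(W) = 4*9 = 36)
1/(Q(-41, m(11)) + z(-35)) = 1/((0 - 41) + 36) = 1/(-41 + 36) = 1/(-5) = -1/5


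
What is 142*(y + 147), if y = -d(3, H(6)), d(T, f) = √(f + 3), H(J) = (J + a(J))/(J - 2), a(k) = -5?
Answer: 20874 - 71*√13 ≈ 20618.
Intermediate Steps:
H(J) = (-5 + J)/(-2 + J) (H(J) = (J - 5)/(J - 2) = (-5 + J)/(-2 + J))
d(T, f) = √(3 + f)
y = -√13/2 (y = -√(3 + (-5 + 6)/(-2 + 6)) = -√(3 + 1/4) = -√(3 + (¼)*1) = -√(3 + ¼) = -√(13/4) = -√13/2 ≈ -1.8028)
142*(y + 147) = 142*(-√13/2 + 147) = 142*(147 - √13/2) = 20874 - 71*√13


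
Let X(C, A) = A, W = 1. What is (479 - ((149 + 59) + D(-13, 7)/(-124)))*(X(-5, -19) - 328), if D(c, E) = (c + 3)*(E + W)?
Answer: -2908207/31 ≈ -93813.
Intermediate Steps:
D(c, E) = (1 + E)*(3 + c) (D(c, E) = (c + 3)*(E + 1) = (3 + c)*(1 + E) = (1 + E)*(3 + c))
(479 - ((149 + 59) + D(-13, 7)/(-124)))*(X(-5, -19) - 328) = (479 - ((149 + 59) + (3 - 13 + 3*7 + 7*(-13))/(-124)))*(-19 - 328) = (479 - (208 + (3 - 13 + 21 - 91)*(-1/124)))*(-347) = (479 - (208 - 80*(-1/124)))*(-347) = (479 - (208 + 20/31))*(-347) = (479 - 1*6468/31)*(-347) = (479 - 6468/31)*(-347) = (8381/31)*(-347) = -2908207/31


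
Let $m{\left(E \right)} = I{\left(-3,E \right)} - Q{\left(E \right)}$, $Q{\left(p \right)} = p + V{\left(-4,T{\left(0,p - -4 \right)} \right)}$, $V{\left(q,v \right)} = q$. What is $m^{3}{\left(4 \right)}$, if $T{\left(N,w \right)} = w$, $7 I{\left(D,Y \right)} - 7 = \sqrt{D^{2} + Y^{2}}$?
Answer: $\frac{1728}{343} \approx 5.0379$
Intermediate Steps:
$I{\left(D,Y \right)} = 1 + \frac{\sqrt{D^{2} + Y^{2}}}{7}$
$Q{\left(p \right)} = -4 + p$ ($Q{\left(p \right)} = p - 4 = -4 + p$)
$m{\left(E \right)} = 5 - E + \frac{\sqrt{9 + E^{2}}}{7}$ ($m{\left(E \right)} = \left(1 + \frac{\sqrt{\left(-3\right)^{2} + E^{2}}}{7}\right) - \left(-4 + E\right) = \left(1 + \frac{\sqrt{9 + E^{2}}}{7}\right) - \left(-4 + E\right) = 5 - E + \frac{\sqrt{9 + E^{2}}}{7}$)
$m^{3}{\left(4 \right)} = \left(5 - 4 + \frac{\sqrt{9 + 4^{2}}}{7}\right)^{3} = \left(5 - 4 + \frac{\sqrt{9 + 16}}{7}\right)^{3} = \left(5 - 4 + \frac{\sqrt{25}}{7}\right)^{3} = \left(5 - 4 + \frac{1}{7} \cdot 5\right)^{3} = \left(5 - 4 + \frac{5}{7}\right)^{3} = \left(\frac{12}{7}\right)^{3} = \frac{1728}{343}$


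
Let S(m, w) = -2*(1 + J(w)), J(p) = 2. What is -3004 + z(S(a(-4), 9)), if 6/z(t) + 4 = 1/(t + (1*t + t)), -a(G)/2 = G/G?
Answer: -219400/73 ≈ -3005.5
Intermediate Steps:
a(G) = -2 (a(G) = -2*G/G = -2*1 = -2)
S(m, w) = -6 (S(m, w) = -2*(1 + 2) = -2*3 = -6)
z(t) = 6/(-4 + 1/(3*t)) (z(t) = 6/(-4 + 1/(t + (1*t + t))) = 6/(-4 + 1/(t + (t + t))) = 6/(-4 + 1/(t + 2*t)) = 6/(-4 + 1/(3*t)))
-3004 + z(S(a(-4), 9)) = -3004 - 18*(-6)/(-1 + 12*(-6)) = -3004 - 18*(-6)/(-1 - 72) = -3004 - 18*(-6)/(-73) = -3004 - 18*(-6)*(-1/73) = -3004 - 108/73 = -219400/73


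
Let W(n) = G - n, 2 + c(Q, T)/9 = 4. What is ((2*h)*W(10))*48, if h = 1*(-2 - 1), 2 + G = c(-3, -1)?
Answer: -1728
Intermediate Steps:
c(Q, T) = 18 (c(Q, T) = -18 + 9*4 = -18 + 36 = 18)
G = 16 (G = -2 + 18 = 16)
h = -3 (h = 1*(-3) = -3)
W(n) = 16 - n
((2*h)*W(10))*48 = ((2*(-3))*(16 - 1*10))*48 = -6*(16 - 10)*48 = -6*6*48 = -36*48 = -1728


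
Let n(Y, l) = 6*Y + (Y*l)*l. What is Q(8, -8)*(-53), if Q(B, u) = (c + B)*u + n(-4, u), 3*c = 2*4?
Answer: 58088/3 ≈ 19363.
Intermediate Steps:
c = 8/3 (c = (2*4)/3 = (⅓)*8 = 8/3 ≈ 2.6667)
n(Y, l) = 6*Y + Y*l²
Q(B, u) = -24 - 4*u² + u*(8/3 + B) (Q(B, u) = (8/3 + B)*u - 4*(6 + u²) = u*(8/3 + B) + (-24 - 4*u²) = -24 - 4*u² + u*(8/3 + B))
Q(8, -8)*(-53) = (-24 - 4*(-8)² + (8/3)*(-8) + 8*(-8))*(-53) = (-24 - 4*64 - 64/3 - 64)*(-53) = (-24 - 256 - 64/3 - 64)*(-53) = -1096/3*(-53) = 58088/3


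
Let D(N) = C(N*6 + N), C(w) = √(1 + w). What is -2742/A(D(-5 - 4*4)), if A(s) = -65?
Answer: 2742/65 ≈ 42.185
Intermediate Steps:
D(N) = √(1 + 7*N) (D(N) = √(1 + (N*6 + N)) = √(1 + (6*N + N)) = √(1 + 7*N))
-2742/A(D(-5 - 4*4)) = -2742/(-65) = -2742*(-1/65) = 2742/65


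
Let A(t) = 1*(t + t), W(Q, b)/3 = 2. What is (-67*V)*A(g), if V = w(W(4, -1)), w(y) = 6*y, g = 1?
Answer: -4824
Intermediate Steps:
W(Q, b) = 6 (W(Q, b) = 3*2 = 6)
A(t) = 2*t (A(t) = 1*(2*t) = 2*t)
V = 36 (V = 6*6 = 36)
(-67*V)*A(g) = (-67*36)*(2*1) = -2412*2 = -4824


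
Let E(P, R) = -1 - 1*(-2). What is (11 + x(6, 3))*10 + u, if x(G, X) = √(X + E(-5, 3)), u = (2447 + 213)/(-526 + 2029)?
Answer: 198050/1503 ≈ 131.77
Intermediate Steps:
u = 2660/1503 ≈ 1.7698
E(P, R) = 1 (E(P, R) = -1 + 2 = 1)
x(G, X) = √(1 + X) (x(G, X) = √(X + 1) = √(1 + X))
(11 + x(6, 3))*10 + u = (11 + √(1 + 3))*10 + 2660/1503 = (11 + √4)*10 + 2660/1503 = (11 + 2)*10 + 2660/1503 = 13*10 + 2660/1503 = 130 + 2660/1503 = 198050/1503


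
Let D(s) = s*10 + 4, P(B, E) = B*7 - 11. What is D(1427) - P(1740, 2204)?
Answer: 2105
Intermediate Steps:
P(B, E) = -11 + 7*B (P(B, E) = 7*B - 11 = -11 + 7*B)
D(s) = 4 + 10*s (D(s) = 10*s + 4 = 4 + 10*s)
D(1427) - P(1740, 2204) = (4 + 10*1427) - (-11 + 7*1740) = (4 + 14270) - (-11 + 12180) = 14274 - 1*12169 = 14274 - 12169 = 2105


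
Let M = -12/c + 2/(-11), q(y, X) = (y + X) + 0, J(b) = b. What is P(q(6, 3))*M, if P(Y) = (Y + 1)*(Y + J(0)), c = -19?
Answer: 8460/209 ≈ 40.478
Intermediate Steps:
q(y, X) = X + y (q(y, X) = (X + y) + 0 = X + y)
M = 94/209 (M = -12/(-19) + 2/(-11) = -12*(-1/19) + 2*(-1/11) = 12/19 - 2/11 = 94/209 ≈ 0.44976)
P(Y) = Y*(1 + Y) (P(Y) = (Y + 1)*(Y + 0) = (1 + Y)*Y = Y*(1 + Y))
P(q(6, 3))*M = ((3 + 6)*(1 + (3 + 6)))*(94/209) = (9*(1 + 9))*(94/209) = (9*10)*(94/209) = 90*(94/209) = 8460/209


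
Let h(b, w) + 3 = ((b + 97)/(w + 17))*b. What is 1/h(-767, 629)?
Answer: 323/255976 ≈ 0.0012618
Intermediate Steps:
h(b, w) = -3 + b*(97 + b)/(17 + w) (h(b, w) = -3 + ((b + 97)/(w + 17))*b = -3 + ((97 + b)/(17 + w))*b = -3 + b*(97 + b)/(17 + w))
1/h(-767, 629) = 1/((-51 + (-767)² - 3*629 + 97*(-767))/(17 + 629)) = 1/((-51 + 588289 - 1887 - 74399)/646) = 1/((1/646)*511952) = 1/(255976/323) = 323/255976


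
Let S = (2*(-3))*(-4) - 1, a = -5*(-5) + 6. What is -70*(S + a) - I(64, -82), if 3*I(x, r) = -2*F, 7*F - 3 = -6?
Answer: -26462/7 ≈ -3780.3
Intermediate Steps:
F = -3/7 (F = 3/7 + (⅐)*(-6) = 3/7 - 6/7 = -3/7 ≈ -0.42857)
I(x, r) = 2/7 (I(x, r) = (-2*(-3/7))/3 = (⅓)*(6/7) = 2/7)
a = 31 (a = 25 + 6 = 31)
S = 23 (S = -6*(-4) - 1 = 24 - 1 = 23)
-70*(S + a) - I(64, -82) = -70*(23 + 31) - 1*2/7 = -70*54 - 2/7 = -3780 - 2/7 = -26462/7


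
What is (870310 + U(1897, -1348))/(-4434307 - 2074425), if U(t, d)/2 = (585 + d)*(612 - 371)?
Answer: -125636/1627183 ≈ -0.077211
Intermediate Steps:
U(t, d) = 281970 + 482*d (U(t, d) = 2*((585 + d)*(612 - 371)) = 2*((585 + d)*241) = 2*(140985 + 241*d) = 281970 + 482*d)
(870310 + U(1897, -1348))/(-4434307 - 2074425) = (870310 + (281970 + 482*(-1348)))/(-4434307 - 2074425) = (870310 + (281970 - 649736))/(-6508732) = (870310 - 367766)*(-1/6508732) = 502544*(-1/6508732) = -125636/1627183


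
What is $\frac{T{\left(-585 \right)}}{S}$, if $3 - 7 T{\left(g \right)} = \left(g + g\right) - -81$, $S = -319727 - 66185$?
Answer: $- \frac{39}{96478} \approx -0.00040424$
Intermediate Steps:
$S = -385912$ ($S = -319727 - 66185 = -385912$)
$T{\left(g \right)} = - \frac{78}{7} - \frac{2 g}{7}$ ($T{\left(g \right)} = \frac{3}{7} - \frac{\left(g + g\right) - -81}{7} = \frac{3}{7} - \frac{2 g + 81}{7} = \frac{3}{7} - \frac{81 + 2 g}{7} = \frac{3}{7} - \left(\frac{81}{7} + \frac{2 g}{7}\right) = - \frac{78}{7} - \frac{2 g}{7}$)
$\frac{T{\left(-585 \right)}}{S} = \frac{- \frac{78}{7} - - \frac{1170}{7}}{-385912} = \left(- \frac{78}{7} + \frac{1170}{7}\right) \left(- \frac{1}{385912}\right) = 156 \left(- \frac{1}{385912}\right) = - \frac{39}{96478}$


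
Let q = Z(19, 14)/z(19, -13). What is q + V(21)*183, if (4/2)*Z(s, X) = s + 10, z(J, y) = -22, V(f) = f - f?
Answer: -29/44 ≈ -0.65909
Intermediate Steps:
V(f) = 0
Z(s, X) = 5 + s/2 (Z(s, X) = (s + 10)/2 = (10 + s)/2 = 5 + s/2)
q = -29/44 (q = (5 + (½)*19)/(-22) = (5 + 19/2)*(-1/22) = (29/2)*(-1/22) = -29/44 ≈ -0.65909)
q + V(21)*183 = -29/44 + 0*183 = -29/44 + 0 = -29/44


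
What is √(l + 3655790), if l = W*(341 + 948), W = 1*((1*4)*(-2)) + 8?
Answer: √3655790 ≈ 1912.0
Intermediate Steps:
W = 0 (W = 1*(4*(-2)) + 8 = 1*(-8) + 8 = -8 + 8 = 0)
l = 0 (l = 0*(341 + 948) = 0*1289 = 0)
√(l + 3655790) = √(0 + 3655790) = √3655790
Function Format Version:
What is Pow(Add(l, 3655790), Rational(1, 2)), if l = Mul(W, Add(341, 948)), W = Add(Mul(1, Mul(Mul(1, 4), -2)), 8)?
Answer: Pow(3655790, Rational(1, 2)) ≈ 1912.0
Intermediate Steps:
W = 0 (W = Add(Mul(1, Mul(4, -2)), 8) = Add(Mul(1, -8), 8) = Add(-8, 8) = 0)
l = 0 (l = Mul(0, Add(341, 948)) = Mul(0, 1289) = 0)
Pow(Add(l, 3655790), Rational(1, 2)) = Pow(Add(0, 3655790), Rational(1, 2)) = Pow(3655790, Rational(1, 2))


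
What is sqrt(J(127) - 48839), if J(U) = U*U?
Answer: I*sqrt(32710) ≈ 180.86*I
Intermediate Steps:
J(U) = U**2
sqrt(J(127) - 48839) = sqrt(127**2 - 48839) = sqrt(16129 - 48839) = sqrt(-32710) = I*sqrt(32710)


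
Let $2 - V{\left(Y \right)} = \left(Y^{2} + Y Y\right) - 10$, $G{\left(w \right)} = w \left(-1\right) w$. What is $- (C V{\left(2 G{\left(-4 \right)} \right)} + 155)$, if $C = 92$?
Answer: $187157$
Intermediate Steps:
$G{\left(w \right)} = - w^{2}$ ($G{\left(w \right)} = - w w = - w^{2}$)
$V{\left(Y \right)} = 12 - 2 Y^{2}$ ($V{\left(Y \right)} = 2 - \left(\left(Y^{2} + Y Y\right) - 10\right) = 2 - \left(\left(Y^{2} + Y^{2}\right) - 10\right) = 2 - \left(2 Y^{2} - 10\right) = 2 - \left(-10 + 2 Y^{2}\right) = 12 - 2 Y^{2}$)
$- (C V{\left(2 G{\left(-4 \right)} \right)} + 155) = - (92 \left(12 - 2 \left(2 \left(- \left(-4\right)^{2}\right)\right)^{2}\right) + 155) = - (92 \left(12 - 2 \left(2 \left(\left(-1\right) 16\right)\right)^{2}\right) + 155) = - (92 \left(12 - 2 \left(2 \left(-16\right)\right)^{2}\right) + 155) = - (92 \left(12 - 2 \left(-32\right)^{2}\right) + 155) = - (92 \left(12 - 2048\right) + 155) = - (92 \left(-2036\right) + 155) = - (-187312 + 155) = \left(-1\right) \left(-187157\right) = 187157$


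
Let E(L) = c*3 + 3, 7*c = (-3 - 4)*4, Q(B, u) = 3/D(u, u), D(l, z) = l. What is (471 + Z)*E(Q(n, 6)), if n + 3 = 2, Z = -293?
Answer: -1602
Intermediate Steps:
n = -1 (n = -3 + 2 = -1)
Q(B, u) = 3/u
c = -4 (c = ((-3 - 4)*4)/7 = (-7*4)/7 = (1/7)*(-28) = -4)
E(L) = -9 (E(L) = -4*3 + 3 = -12 + 3 = -9)
(471 + Z)*E(Q(n, 6)) = (471 - 293)*(-9) = 178*(-9) = -1602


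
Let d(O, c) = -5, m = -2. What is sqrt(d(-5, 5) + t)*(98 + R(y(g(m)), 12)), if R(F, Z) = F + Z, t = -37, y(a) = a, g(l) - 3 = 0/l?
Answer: 113*I*sqrt(42) ≈ 732.32*I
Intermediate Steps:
g(l) = 3 (g(l) = 3 + 0/l = 3 + 0 = 3)
sqrt(d(-5, 5) + t)*(98 + R(y(g(m)), 12)) = sqrt(-5 - 37)*(98 + (3 + 12)) = sqrt(-42)*(98 + 15) = (I*sqrt(42))*113 = 113*I*sqrt(42)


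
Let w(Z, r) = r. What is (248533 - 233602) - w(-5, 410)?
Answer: 14521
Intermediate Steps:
(248533 - 233602) - w(-5, 410) = (248533 - 233602) - 1*410 = 14931 - 410 = 14521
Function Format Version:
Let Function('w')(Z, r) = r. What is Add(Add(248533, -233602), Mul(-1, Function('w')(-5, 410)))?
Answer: 14521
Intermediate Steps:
Add(Add(248533, -233602), Mul(-1, Function('w')(-5, 410))) = Add(Add(248533, -233602), Mul(-1, 410)) = Add(14931, -410) = 14521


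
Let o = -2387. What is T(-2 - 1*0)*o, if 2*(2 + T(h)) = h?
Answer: 7161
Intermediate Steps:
T(h) = -2 + h/2
T(-2 - 1*0)*o = (-2 + (-2 - 1*0)/2)*(-2387) = (-2 + (-2 + 0)/2)*(-2387) = (-2 + (½)*(-2))*(-2387) = (-2 - 1)*(-2387) = -3*(-2387) = 7161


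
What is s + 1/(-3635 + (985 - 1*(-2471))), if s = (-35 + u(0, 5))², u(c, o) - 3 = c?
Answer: 183295/179 ≈ 1024.0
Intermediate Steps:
u(c, o) = 3 + c
s = 1024 (s = (-35 + (3 + 0))² = (-35 + 3)² = (-32)² = 1024)
s + 1/(-3635 + (985 - 1*(-2471))) = 1024 + 1/(-3635 + (985 - 1*(-2471))) = 1024 + 1/(-3635 + (985 + 2471)) = 1024 + 1/(-3635 + 3456) = 1024 + 1/(-179) = 1024 - 1/179 = 183295/179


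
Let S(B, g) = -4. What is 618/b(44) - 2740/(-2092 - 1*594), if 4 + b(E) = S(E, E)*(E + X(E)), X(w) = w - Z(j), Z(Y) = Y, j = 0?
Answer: -171127/239054 ≈ -0.71585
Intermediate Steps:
X(w) = w (X(w) = w - 1*0 = w + 0 = w)
b(E) = -4 - 8*E (b(E) = -4 - 4*(E + E) = -4 - 8*E)
618/b(44) - 2740/(-2092 - 1*594) = 618/(-4 - 8*44) - 2740/(-2092 - 1*594) = 618/(-4 - 352) - 2740/(-2092 - 594) = 618/(-356) - 2740/(-2686) = 618*(-1/356) - 2740*(-1/2686) = -309/178 + 1370/1343 = -171127/239054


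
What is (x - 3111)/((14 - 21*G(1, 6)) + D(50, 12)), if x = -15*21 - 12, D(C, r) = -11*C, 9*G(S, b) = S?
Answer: 10314/1615 ≈ 6.3864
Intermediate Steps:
G(S, b) = S/9
x = -327 (x = -315 - 12 = -327)
(x - 3111)/((14 - 21*G(1, 6)) + D(50, 12)) = (-327 - 3111)/((14 - 7/3) - 11*50) = -3438/((14 - 21*1/9) - 550) = -3438/((14 - 7/3) - 550) = -3438/(35/3 - 550) = -3438/(-1615/3) = -3438*(-3/1615) = 10314/1615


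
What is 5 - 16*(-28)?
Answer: 453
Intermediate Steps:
5 - 16*(-28) = 5 + 448 = 453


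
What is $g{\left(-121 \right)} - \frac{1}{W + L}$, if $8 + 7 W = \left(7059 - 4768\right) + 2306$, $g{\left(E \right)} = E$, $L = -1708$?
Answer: $- \frac{891400}{7367} \approx -121.0$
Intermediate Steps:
$W = \frac{4589}{7}$ ($W = - \frac{8}{7} + \frac{\left(7059 - 4768\right) + 2306}{7} = - \frac{8}{7} + \frac{2291 + 2306}{7} = - \frac{8}{7} + \frac{1}{7} \cdot 4597 = - \frac{8}{7} + \frac{4597}{7} = \frac{4589}{7} \approx 655.57$)
$g{\left(-121 \right)} - \frac{1}{W + L} = -121 - \frac{1}{\frac{4589}{7} - 1708} = -121 - \frac{1}{- \frac{7367}{7}} = -121 - - \frac{7}{7367} = -121 + \frac{7}{7367} = - \frac{891400}{7367}$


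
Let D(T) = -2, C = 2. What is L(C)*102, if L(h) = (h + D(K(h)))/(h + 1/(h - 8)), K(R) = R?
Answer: 0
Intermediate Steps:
L(h) = (-2 + h)/(h + 1/(-8 + h)) (L(h) = (h - 2)/(h + 1/(h - 8)) = (-2 + h)/(h + 1/(-8 + h)))
L(C)*102 = ((16 + 2² - 10*2)/(1 + 2² - 8*2))*102 = ((16 + 4 - 20)/(1 + 4 - 16))*102 = (0/(-11))*102 = -1/11*0*102 = 0*102 = 0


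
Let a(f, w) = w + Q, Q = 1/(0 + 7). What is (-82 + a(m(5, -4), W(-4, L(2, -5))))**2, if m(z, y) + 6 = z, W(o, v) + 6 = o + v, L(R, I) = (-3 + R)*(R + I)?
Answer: 386884/49 ≈ 7895.6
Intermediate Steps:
L(R, I) = (-3 + R)*(I + R)
W(o, v) = -6 + o + v (W(o, v) = -6 + (o + v) = -6 + o + v)
m(z, y) = -6 + z
Q = 1/7 ≈ 0.14286
a(f, w) = 1/7 + w (a(f, w) = w + 1/7 = 1/7 + w)
(-82 + a(m(5, -4), W(-4, L(2, -5))))**2 = (-82 + (1/7 + (-6 - 4 + (2**2 - 3*(-5) - 3*2 - 5*2))))**2 = (-82 + (1/7 + (-6 - 4 + (4 + 15 - 6 - 10))))**2 = (-82 + (1/7 + (-6 - 4 + 3)))**2 = (-82 + (1/7 - 7))**2 = (-82 - 48/7)**2 = (-622/7)**2 = 386884/49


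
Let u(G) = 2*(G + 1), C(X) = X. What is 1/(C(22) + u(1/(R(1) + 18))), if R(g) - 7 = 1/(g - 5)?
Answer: 99/2384 ≈ 0.041527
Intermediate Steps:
R(g) = 7 + 1/(-5 + g) (R(g) = 7 + 1/(g - 5) = 7 + 1/(-5 + g))
u(G) = 2 + 2*G (u(G) = 2*(1 + G) = 2 + 2*G)
1/(C(22) + u(1/(R(1) + 18))) = 1/(22 + (2 + 2/((-34 + 7*1)/(-5 + 1) + 18))) = 1/(22 + (2 + 2/((-34 + 7)/(-4) + 18))) = 1/(22 + (2 + 2/(-¼*(-27) + 18))) = 1/(22 + (2 + 2/(27/4 + 18))) = 1/(22 + (2 + 2/(99/4))) = 1/(22 + (2 + 2*(4/99))) = 1/(22 + (2 + 8/99)) = 1/(22 + 206/99) = 1/(2384/99) = 99/2384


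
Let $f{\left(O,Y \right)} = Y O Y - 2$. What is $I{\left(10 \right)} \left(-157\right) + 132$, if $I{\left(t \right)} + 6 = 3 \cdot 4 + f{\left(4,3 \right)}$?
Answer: $-6148$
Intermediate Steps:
$f{\left(O,Y \right)} = -2 + O Y^{2}$ ($f{\left(O,Y \right)} = O Y Y - 2 = O Y^{2} - 2 = -2 + O Y^{2}$)
$I{\left(t \right)} = 40$ ($I{\left(t \right)} = -6 + \left(3 \cdot 4 - \left(2 - 4 \cdot 3^{2}\right)\right) = -6 + \left(12 + \left(-2 + 4 \cdot 9\right)\right) = -6 + \left(12 + \left(-2 + 36\right)\right) = -6 + \left(12 + 34\right) = -6 + 46 = 40$)
$I{\left(10 \right)} \left(-157\right) + 132 = 40 \left(-157\right) + 132 = -6280 + 132 = -6148$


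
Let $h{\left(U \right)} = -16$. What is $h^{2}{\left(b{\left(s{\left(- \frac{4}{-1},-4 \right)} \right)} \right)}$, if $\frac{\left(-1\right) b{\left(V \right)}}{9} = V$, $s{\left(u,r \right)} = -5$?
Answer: $256$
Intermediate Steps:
$b{\left(V \right)} = - 9 V$
$h^{2}{\left(b{\left(s{\left(- \frac{4}{-1},-4 \right)} \right)} \right)} = \left(-16\right)^{2} = 256$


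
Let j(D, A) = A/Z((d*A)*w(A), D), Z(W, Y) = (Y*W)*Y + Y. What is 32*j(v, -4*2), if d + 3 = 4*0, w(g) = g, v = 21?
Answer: 256/84651 ≈ 0.0030242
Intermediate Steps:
d = -3 (d = -3 + 4*0 = -3 + 0 = -3)
Z(W, Y) = Y + W*Y**2 (Z(W, Y) = (W*Y)*Y + Y = W*Y**2 + Y = Y + W*Y**2)
j(D, A) = A/(D*(1 - 3*D*A**2)) (j(D, A) = A/((D*(1 + ((-3*A)*A)*D))) = A/((D*(1 + (-3*A**2)*D))) = A/((D*(1 - 3*D*A**2))) = A*(1/(D*(1 - 3*D*A**2))) = A/(D*(1 - 3*D*A**2)))
32*j(v, -4*2) = 32*(-4*2/(21*(1 - 3*21*(-4*2)**2))) = 32*(-8*1/21/(1 - 3*21*(-8)**2)) = 32*(-8*1/21/(1 - 3*21*64)) = 32*(-8*1/21/(1 - 4032)) = 32*(-8*1/21/(-4031)) = 32*(-8*1/21*(-1/4031)) = 32*(8/84651) = 256/84651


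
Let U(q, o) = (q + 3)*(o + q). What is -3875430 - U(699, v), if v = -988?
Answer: -3672552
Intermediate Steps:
U(q, o) = (3 + q)*(o + q)
-3875430 - U(699, v) = -3875430 - (699**2 + 3*(-988) + 3*699 - 988*699) = -3875430 - (488601 - 2964 + 2097 - 690612) = -3875430 - 1*(-202878) = -3875430 + 202878 = -3672552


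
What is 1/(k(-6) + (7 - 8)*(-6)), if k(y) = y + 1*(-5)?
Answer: -1/5 ≈ -0.20000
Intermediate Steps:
k(y) = -5 + y (k(y) = y - 5 = -5 + y)
1/(k(-6) + (7 - 8)*(-6)) = 1/((-5 - 6) + (7 - 8)*(-6)) = 1/(-11 - 1*(-6)) = 1/(-11 + 6) = 1/(-5) = -1/5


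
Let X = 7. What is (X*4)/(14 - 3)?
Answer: 28/11 ≈ 2.5455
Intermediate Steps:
(X*4)/(14 - 3) = (7*4)/(14 - 3) = 28/11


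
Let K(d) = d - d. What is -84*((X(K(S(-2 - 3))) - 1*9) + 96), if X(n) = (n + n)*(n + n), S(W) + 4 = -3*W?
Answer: -7308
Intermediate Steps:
S(W) = -4 - 3*W
K(d) = 0
X(n) = 4*n**2 (X(n) = (2*n)*(2*n) = 4*n**2)
-84*((X(K(S(-2 - 3))) - 1*9) + 96) = -84*((4*0**2 - 1*9) + 96) = -84*((4*0 - 9) + 96) = -84*((0 - 9) + 96) = -84*(-9 + 96) = -84*87 = -7308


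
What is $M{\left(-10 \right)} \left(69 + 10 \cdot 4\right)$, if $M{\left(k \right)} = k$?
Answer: $-1090$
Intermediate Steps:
$M{\left(-10 \right)} \left(69 + 10 \cdot 4\right) = - 10 \left(69 + 10 \cdot 4\right) = - 10 \left(69 + 40\right) = \left(-10\right) 109 = -1090$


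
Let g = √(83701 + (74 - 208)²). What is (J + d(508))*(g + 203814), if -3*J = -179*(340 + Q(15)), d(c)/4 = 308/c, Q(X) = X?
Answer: 548337041382/127 + 8071139*√101657/381 ≈ 4.3244e+9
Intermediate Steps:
d(c) = 1232/c (d(c) = 4*(308/c) = 1232/c)
J = 63545/3 (J = -(-179)*(340 + 15)/3 = -(-179)*355/3 = -⅓*(-63545) = 63545/3 ≈ 21182.)
g = √101657 (g = √(83701 + (-134)²) = √(83701 + 17956) = √101657 ≈ 318.84)
(J + d(508))*(g + 203814) = (63545/3 + 1232/508)*(√101657 + 203814) = (63545/3 + 1232*(1/508))*(203814 + √101657) = (63545/3 + 308/127)*(203814 + √101657) = 8071139*(203814 + √101657)/381 = 548337041382/127 + 8071139*√101657/381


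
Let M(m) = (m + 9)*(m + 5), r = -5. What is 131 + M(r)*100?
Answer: 131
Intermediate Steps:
M(m) = (5 + m)*(9 + m) (M(m) = (9 + m)*(5 + m) = (5 + m)*(9 + m))
131 + M(r)*100 = 131 + (45 + (-5)² + 14*(-5))*100 = 131 + (45 + 25 - 70)*100 = 131 + 0*100 = 131 + 0 = 131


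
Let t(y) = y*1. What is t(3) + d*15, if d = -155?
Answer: -2322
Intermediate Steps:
t(y) = y
t(3) + d*15 = 3 - 155*15 = 3 - 2325 = -2322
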